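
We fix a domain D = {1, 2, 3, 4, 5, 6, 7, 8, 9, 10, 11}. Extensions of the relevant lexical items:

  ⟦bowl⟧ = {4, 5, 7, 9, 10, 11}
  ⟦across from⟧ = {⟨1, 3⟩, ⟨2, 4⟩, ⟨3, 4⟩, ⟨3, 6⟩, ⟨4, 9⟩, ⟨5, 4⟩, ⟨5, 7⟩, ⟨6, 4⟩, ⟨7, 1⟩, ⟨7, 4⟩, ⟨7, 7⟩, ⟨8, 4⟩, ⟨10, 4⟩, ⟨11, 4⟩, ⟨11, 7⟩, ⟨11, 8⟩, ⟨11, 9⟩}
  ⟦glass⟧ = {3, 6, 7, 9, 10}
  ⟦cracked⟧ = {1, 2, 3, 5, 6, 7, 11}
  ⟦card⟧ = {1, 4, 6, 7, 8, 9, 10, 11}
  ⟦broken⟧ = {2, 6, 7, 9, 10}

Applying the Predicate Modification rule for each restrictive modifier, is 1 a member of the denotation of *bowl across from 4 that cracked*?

⟦across from 4⟧ = {x : ⟨x, 4⟩ ∈ ⟦across from⟧} = {2, 3, 5, 6, 7, 8, 10, 11}
⟦that cracked⟧ = ⟦cracked⟧ = {1, 2, 3, 5, 6, 7, 11}
⟦bowl⟧ = {4, 5, 7, 9, 10, 11}
… ∩ ⟦across from 4⟧ = {4, 5, 7, 9, 10, 11} ∩ {2, 3, 5, 6, 7, 8, 10, 11} = {5, 7, 10, 11}
… ∩ ⟦that cracked⟧ = {5, 7, 10, 11} ∩ {1, 2, 3, 5, 6, 7, 11} = {5, 7, 11}
⟦bowl across from 4 that cracked⟧ = {5, 7, 11}; 1 ∉ this set.

no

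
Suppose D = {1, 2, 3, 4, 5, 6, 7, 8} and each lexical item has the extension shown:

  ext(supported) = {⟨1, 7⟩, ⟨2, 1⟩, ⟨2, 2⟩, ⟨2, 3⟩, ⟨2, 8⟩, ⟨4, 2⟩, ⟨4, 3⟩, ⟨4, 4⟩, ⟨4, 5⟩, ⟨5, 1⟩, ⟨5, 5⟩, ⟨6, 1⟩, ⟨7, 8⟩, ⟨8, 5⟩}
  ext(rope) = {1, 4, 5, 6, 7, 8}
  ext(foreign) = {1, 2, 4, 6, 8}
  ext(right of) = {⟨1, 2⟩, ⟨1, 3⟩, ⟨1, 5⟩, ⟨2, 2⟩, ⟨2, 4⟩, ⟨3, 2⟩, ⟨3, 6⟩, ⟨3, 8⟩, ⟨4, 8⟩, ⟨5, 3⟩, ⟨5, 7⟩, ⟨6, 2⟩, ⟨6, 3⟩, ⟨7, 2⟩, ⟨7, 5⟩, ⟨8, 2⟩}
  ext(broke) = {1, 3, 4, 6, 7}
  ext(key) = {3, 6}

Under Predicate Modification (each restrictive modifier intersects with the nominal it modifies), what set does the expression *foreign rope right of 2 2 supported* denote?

⟦right of 2⟧ = {x : ⟨x, 2⟩ ∈ ⟦right of⟧} = {1, 2, 3, 6, 7, 8}
⟦2 supported⟧ = {x : ⟨2, x⟩ ∈ ⟦supported⟧} = {1, 2, 3, 8}
⟦rope⟧ = {1, 4, 5, 6, 7, 8}
… ∩ ⟦right of 2⟧ = {1, 4, 5, 6, 7, 8} ∩ {1, 2, 3, 6, 7, 8} = {1, 6, 7, 8}
… ∩ ⟦2 supported⟧ = {1, 6, 7, 8} ∩ {1, 2, 3, 8} = {1, 8}
… ∩ ⟦foreign⟧ = {1, 8} ∩ {1, 2, 4, 6, 8} = {1, 8}
So ⟦foreign rope right of 2 2 supported⟧ = {1, 8}.

{1, 8}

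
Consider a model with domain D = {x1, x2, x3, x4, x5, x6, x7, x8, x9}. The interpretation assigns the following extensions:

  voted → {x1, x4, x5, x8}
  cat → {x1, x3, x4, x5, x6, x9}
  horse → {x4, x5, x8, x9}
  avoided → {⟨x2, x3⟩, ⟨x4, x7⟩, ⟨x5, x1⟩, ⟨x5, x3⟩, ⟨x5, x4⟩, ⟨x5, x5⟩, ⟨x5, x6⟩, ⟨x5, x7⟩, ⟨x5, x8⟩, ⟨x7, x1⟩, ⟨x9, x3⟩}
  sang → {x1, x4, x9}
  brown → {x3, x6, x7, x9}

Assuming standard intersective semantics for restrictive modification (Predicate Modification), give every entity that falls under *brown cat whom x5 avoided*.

{x3, x6}

⟦whom x5 avoided⟧ = {x : ⟨x5, x⟩ ∈ ⟦avoided⟧} = {x1, x3, x4, x5, x6, x7, x8}
⟦cat⟧ = {x1, x3, x4, x5, x6, x9}
… ∩ ⟦whom x5 avoided⟧ = {x1, x3, x4, x5, x6, x9} ∩ {x1, x3, x4, x5, x6, x7, x8} = {x1, x3, x4, x5, x6}
… ∩ ⟦brown⟧ = {x1, x3, x4, x5, x6} ∩ {x3, x6, x7, x9} = {x3, x6}
So ⟦brown cat whom x5 avoided⟧ = {x3, x6}.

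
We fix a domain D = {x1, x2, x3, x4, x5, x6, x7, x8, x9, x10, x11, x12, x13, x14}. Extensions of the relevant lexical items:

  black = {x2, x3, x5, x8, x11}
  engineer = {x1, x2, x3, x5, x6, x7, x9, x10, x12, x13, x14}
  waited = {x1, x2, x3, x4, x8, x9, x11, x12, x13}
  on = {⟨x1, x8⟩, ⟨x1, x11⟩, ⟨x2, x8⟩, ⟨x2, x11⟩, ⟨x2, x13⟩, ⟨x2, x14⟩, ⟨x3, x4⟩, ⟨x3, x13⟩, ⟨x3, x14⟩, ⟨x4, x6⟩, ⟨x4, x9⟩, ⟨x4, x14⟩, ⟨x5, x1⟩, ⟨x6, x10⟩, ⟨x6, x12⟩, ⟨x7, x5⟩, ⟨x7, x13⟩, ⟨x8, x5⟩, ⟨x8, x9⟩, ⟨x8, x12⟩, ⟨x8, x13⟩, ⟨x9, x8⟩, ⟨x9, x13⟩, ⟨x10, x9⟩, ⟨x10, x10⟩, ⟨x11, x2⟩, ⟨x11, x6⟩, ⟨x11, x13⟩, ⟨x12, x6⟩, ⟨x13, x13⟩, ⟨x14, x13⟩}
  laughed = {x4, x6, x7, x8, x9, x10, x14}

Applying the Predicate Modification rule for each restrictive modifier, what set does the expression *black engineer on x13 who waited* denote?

{x2, x3}

⟦on x13⟧ = {x : ⟨x, x13⟩ ∈ ⟦on⟧} = {x2, x3, x7, x8, x9, x11, x13, x14}
⟦who waited⟧ = ⟦waited⟧ = {x1, x2, x3, x4, x8, x9, x11, x12, x13}
⟦engineer⟧ = {x1, x2, x3, x5, x6, x7, x9, x10, x12, x13, x14}
… ∩ ⟦on x13⟧ = {x1, x2, x3, x5, x6, x7, x9, x10, x12, x13, x14} ∩ {x2, x3, x7, x8, x9, x11, x13, x14} = {x2, x3, x7, x9, x13, x14}
… ∩ ⟦who waited⟧ = {x2, x3, x7, x9, x13, x14} ∩ {x1, x2, x3, x4, x8, x9, x11, x12, x13} = {x2, x3, x9, x13}
… ∩ ⟦black⟧ = {x2, x3, x9, x13} ∩ {x2, x3, x5, x8, x11} = {x2, x3}
So ⟦black engineer on x13 who waited⟧ = {x2, x3}.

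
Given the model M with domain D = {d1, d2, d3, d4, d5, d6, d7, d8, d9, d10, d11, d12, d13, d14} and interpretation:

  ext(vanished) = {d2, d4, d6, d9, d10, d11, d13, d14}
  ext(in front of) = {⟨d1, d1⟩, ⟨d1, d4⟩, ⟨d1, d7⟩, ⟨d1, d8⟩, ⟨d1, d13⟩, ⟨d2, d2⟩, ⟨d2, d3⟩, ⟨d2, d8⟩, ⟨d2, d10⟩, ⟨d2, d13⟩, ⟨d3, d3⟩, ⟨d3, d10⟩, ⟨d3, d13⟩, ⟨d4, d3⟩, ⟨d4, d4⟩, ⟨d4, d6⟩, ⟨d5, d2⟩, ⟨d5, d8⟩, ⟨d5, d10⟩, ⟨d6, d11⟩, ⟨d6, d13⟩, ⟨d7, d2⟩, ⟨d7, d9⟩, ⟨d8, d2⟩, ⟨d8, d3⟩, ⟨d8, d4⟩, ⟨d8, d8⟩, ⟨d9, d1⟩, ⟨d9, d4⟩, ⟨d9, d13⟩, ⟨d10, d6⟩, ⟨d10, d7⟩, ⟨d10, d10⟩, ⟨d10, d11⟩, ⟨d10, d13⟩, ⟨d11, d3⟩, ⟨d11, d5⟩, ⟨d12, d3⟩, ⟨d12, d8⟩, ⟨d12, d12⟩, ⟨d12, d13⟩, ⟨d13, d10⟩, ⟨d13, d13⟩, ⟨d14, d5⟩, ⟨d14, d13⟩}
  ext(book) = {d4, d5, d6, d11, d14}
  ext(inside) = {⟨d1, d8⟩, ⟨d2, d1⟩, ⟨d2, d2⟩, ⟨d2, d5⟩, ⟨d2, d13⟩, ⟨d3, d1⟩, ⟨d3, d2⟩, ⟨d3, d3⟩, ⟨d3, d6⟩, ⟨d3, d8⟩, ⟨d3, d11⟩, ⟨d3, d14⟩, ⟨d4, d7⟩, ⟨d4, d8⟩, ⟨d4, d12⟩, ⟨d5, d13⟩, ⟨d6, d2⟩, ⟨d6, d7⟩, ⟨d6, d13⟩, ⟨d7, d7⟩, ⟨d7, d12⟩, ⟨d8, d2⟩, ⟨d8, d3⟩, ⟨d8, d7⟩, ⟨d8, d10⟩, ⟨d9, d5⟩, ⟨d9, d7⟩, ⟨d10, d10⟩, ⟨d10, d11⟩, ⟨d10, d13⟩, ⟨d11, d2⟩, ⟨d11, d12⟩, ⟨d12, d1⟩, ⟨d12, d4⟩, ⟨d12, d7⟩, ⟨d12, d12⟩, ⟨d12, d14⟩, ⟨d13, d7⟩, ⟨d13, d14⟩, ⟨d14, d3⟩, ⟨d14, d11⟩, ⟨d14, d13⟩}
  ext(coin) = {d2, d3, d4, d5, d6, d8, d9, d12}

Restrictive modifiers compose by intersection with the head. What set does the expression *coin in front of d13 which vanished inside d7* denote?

{d6, d9}

⟦in front of d13⟧ = {x : ⟨x, d13⟩ ∈ ⟦in front of⟧} = {d1, d2, d3, d6, d9, d10, d12, d13, d14}
⟦which vanished⟧ = ⟦vanished⟧ = {d2, d4, d6, d9, d10, d11, d13, d14}
⟦inside d7⟧ = {x : ⟨x, d7⟩ ∈ ⟦inside⟧} = {d4, d6, d7, d8, d9, d12, d13}
⟦coin⟧ = {d2, d3, d4, d5, d6, d8, d9, d12}
… ∩ ⟦in front of d13⟧ = {d2, d3, d4, d5, d6, d8, d9, d12} ∩ {d1, d2, d3, d6, d9, d10, d12, d13, d14} = {d2, d3, d6, d9, d12}
… ∩ ⟦which vanished⟧ = {d2, d3, d6, d9, d12} ∩ {d2, d4, d6, d9, d10, d11, d13, d14} = {d2, d6, d9}
… ∩ ⟦inside d7⟧ = {d2, d6, d9} ∩ {d4, d6, d7, d8, d9, d12, d13} = {d6, d9}
So ⟦coin in front of d13 which vanished inside d7⟧ = {d6, d9}.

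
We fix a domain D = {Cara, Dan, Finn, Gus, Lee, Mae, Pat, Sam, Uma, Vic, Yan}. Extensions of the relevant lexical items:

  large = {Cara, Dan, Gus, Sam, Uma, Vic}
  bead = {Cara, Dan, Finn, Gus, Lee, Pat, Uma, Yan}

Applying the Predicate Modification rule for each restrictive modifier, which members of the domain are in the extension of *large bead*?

{Cara, Dan, Gus, Uma}

⟦bead⟧ = {Cara, Dan, Finn, Gus, Lee, Pat, Uma, Yan}
… ∩ ⟦large⟧ = {Cara, Dan, Finn, Gus, Lee, Pat, Uma, Yan} ∩ {Cara, Dan, Gus, Sam, Uma, Vic} = {Cara, Dan, Gus, Uma}
So ⟦large bead⟧ = {Cara, Dan, Gus, Uma}.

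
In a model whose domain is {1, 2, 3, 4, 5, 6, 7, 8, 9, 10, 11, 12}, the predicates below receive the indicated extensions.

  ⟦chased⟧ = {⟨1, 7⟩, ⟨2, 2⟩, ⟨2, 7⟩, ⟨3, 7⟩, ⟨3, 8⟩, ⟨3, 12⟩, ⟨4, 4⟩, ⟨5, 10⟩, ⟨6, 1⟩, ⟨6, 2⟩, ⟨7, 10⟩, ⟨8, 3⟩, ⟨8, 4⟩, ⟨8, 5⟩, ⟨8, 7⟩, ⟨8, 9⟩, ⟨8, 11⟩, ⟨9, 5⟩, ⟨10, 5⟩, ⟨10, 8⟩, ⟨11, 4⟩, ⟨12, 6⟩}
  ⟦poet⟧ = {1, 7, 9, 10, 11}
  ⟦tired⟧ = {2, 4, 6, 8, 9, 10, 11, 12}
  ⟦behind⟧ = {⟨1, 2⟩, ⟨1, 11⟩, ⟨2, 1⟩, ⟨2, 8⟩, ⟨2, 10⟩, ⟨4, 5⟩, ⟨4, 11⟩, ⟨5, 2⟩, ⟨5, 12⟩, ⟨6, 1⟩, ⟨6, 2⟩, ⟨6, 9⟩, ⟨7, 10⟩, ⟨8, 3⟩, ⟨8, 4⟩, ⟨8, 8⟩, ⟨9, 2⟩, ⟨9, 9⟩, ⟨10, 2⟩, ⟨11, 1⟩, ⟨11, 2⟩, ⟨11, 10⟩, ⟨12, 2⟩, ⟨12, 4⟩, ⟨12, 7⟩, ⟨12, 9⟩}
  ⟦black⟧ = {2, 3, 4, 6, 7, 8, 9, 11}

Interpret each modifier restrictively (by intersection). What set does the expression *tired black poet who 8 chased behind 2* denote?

{9, 11}

⟦who 8 chased⟧ = {x : ⟨8, x⟩ ∈ ⟦chased⟧} = {3, 4, 5, 7, 9, 11}
⟦behind 2⟧ = {x : ⟨x, 2⟩ ∈ ⟦behind⟧} = {1, 5, 6, 9, 10, 11, 12}
⟦poet⟧ = {1, 7, 9, 10, 11}
… ∩ ⟦who 8 chased⟧ = {1, 7, 9, 10, 11} ∩ {3, 4, 5, 7, 9, 11} = {7, 9, 11}
… ∩ ⟦behind 2⟧ = {7, 9, 11} ∩ {1, 5, 6, 9, 10, 11, 12} = {9, 11}
… ∩ ⟦tired⟧ = {9, 11} ∩ {2, 4, 6, 8, 9, 10, 11, 12} = {9, 11}
… ∩ ⟦black⟧ = {9, 11} ∩ {2, 3, 4, 6, 7, 8, 9, 11} = {9, 11}
So ⟦tired black poet who 8 chased behind 2⟧ = {9, 11}.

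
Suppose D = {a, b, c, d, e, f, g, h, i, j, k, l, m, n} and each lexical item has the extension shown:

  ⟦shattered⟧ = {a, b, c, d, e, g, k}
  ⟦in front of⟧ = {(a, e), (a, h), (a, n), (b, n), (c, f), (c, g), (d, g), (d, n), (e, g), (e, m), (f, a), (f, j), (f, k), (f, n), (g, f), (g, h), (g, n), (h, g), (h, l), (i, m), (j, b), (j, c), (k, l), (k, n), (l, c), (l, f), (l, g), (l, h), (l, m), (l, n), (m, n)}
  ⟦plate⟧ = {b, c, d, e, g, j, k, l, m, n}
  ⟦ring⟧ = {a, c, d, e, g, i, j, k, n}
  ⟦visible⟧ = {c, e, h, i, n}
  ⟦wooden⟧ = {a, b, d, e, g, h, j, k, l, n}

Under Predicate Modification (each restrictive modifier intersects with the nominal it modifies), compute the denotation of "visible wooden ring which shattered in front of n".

⟦which shattered⟧ = ⟦shattered⟧ = {a, b, c, d, e, g, k}
⟦in front of n⟧ = {x : ⟨x, n⟩ ∈ ⟦in front of⟧} = {a, b, d, f, g, k, l, m}
⟦ring⟧ = {a, c, d, e, g, i, j, k, n}
… ∩ ⟦which shattered⟧ = {a, c, d, e, g, i, j, k, n} ∩ {a, b, c, d, e, g, k} = {a, c, d, e, g, k}
… ∩ ⟦in front of n⟧ = {a, c, d, e, g, k} ∩ {a, b, d, f, g, k, l, m} = {a, d, g, k}
… ∩ ⟦visible⟧ = {a, d, g, k} ∩ {c, e, h, i, n} = ∅
… ∩ ⟦wooden⟧ = ∅ ∩ {a, b, d, e, g, h, j, k, l, n} = ∅
So ⟦visible wooden ring which shattered in front of n⟧ = { }.

{ }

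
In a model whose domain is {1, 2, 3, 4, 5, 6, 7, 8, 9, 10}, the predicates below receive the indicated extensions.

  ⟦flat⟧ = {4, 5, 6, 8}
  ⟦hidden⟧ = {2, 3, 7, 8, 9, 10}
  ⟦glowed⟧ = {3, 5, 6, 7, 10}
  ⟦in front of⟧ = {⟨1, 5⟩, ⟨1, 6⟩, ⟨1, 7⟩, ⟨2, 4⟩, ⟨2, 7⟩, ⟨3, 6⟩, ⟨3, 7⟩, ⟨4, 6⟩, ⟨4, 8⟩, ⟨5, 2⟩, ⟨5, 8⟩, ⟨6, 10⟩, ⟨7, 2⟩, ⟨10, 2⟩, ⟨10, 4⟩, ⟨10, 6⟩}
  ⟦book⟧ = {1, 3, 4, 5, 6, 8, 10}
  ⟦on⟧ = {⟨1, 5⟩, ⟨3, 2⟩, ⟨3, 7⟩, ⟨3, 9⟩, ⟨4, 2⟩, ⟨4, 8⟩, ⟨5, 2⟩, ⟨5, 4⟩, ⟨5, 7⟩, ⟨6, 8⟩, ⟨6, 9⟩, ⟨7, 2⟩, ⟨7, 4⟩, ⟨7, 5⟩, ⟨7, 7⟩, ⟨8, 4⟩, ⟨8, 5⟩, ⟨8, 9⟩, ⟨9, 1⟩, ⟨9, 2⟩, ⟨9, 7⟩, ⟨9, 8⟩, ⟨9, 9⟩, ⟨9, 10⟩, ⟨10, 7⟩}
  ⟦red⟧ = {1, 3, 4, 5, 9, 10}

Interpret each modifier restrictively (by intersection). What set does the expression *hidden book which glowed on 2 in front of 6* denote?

⟦which glowed⟧ = ⟦glowed⟧ = {3, 5, 6, 7, 10}
⟦on 2⟧ = {x : ⟨x, 2⟩ ∈ ⟦on⟧} = {3, 4, 5, 7, 9}
⟦in front of 6⟧ = {x : ⟨x, 6⟩ ∈ ⟦in front of⟧} = {1, 3, 4, 10}
⟦book⟧ = {1, 3, 4, 5, 6, 8, 10}
… ∩ ⟦which glowed⟧ = {1, 3, 4, 5, 6, 8, 10} ∩ {3, 5, 6, 7, 10} = {3, 5, 6, 10}
… ∩ ⟦on 2⟧ = {3, 5, 6, 10} ∩ {3, 4, 5, 7, 9} = {3, 5}
… ∩ ⟦in front of 6⟧ = {3, 5} ∩ {1, 3, 4, 10} = {3}
… ∩ ⟦hidden⟧ = {3} ∩ {2, 3, 7, 8, 9, 10} = {3}
So ⟦hidden book which glowed on 2 in front of 6⟧ = {3}.

{3}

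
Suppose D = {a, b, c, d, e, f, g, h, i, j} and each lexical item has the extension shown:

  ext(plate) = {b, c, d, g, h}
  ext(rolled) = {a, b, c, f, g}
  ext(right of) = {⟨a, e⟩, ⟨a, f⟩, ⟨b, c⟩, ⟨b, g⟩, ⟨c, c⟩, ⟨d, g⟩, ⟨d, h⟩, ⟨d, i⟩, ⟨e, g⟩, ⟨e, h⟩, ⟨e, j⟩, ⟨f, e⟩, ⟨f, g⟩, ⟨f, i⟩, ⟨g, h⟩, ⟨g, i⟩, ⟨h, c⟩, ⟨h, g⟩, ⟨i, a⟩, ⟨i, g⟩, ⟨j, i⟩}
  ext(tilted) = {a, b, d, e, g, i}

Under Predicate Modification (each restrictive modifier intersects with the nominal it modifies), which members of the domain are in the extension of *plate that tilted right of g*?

⟦that tilted⟧ = ⟦tilted⟧ = {a, b, d, e, g, i}
⟦right of g⟧ = {x : ⟨x, g⟩ ∈ ⟦right of⟧} = {b, d, e, f, h, i}
⟦plate⟧ = {b, c, d, g, h}
… ∩ ⟦that tilted⟧ = {b, c, d, g, h} ∩ {a, b, d, e, g, i} = {b, d, g}
… ∩ ⟦right of g⟧ = {b, d, g} ∩ {b, d, e, f, h, i} = {b, d}
So ⟦plate that tilted right of g⟧ = {b, d}.

{b, d}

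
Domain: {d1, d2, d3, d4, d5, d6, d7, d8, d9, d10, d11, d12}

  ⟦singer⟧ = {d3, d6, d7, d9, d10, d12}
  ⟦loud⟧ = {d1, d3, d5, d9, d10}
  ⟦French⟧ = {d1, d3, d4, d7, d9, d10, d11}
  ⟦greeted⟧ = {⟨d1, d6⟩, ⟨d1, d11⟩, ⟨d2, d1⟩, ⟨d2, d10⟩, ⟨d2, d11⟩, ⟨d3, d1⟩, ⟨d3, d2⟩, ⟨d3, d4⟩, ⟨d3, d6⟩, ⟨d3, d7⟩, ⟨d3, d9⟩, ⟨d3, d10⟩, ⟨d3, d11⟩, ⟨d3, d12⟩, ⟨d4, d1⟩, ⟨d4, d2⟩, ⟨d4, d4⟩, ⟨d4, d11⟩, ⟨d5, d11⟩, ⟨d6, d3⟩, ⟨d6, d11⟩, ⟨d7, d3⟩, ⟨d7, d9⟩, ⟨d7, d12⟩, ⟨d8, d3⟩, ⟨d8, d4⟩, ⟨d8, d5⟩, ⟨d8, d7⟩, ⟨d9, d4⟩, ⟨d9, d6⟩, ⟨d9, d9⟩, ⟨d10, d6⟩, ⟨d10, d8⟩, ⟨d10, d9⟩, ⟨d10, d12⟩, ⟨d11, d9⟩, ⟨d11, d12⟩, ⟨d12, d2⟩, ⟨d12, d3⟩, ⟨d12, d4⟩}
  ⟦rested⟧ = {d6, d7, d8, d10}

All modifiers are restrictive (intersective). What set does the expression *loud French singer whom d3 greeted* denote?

{d9, d10}

⟦whom d3 greeted⟧ = {x : ⟨d3, x⟩ ∈ ⟦greeted⟧} = {d1, d2, d4, d6, d7, d9, d10, d11, d12}
⟦singer⟧ = {d3, d6, d7, d9, d10, d12}
… ∩ ⟦whom d3 greeted⟧ = {d3, d6, d7, d9, d10, d12} ∩ {d1, d2, d4, d6, d7, d9, d10, d11, d12} = {d6, d7, d9, d10, d12}
… ∩ ⟦loud⟧ = {d6, d7, d9, d10, d12} ∩ {d1, d3, d5, d9, d10} = {d9, d10}
… ∩ ⟦French⟧ = {d9, d10} ∩ {d1, d3, d4, d7, d9, d10, d11} = {d9, d10}
So ⟦loud French singer whom d3 greeted⟧ = {d9, d10}.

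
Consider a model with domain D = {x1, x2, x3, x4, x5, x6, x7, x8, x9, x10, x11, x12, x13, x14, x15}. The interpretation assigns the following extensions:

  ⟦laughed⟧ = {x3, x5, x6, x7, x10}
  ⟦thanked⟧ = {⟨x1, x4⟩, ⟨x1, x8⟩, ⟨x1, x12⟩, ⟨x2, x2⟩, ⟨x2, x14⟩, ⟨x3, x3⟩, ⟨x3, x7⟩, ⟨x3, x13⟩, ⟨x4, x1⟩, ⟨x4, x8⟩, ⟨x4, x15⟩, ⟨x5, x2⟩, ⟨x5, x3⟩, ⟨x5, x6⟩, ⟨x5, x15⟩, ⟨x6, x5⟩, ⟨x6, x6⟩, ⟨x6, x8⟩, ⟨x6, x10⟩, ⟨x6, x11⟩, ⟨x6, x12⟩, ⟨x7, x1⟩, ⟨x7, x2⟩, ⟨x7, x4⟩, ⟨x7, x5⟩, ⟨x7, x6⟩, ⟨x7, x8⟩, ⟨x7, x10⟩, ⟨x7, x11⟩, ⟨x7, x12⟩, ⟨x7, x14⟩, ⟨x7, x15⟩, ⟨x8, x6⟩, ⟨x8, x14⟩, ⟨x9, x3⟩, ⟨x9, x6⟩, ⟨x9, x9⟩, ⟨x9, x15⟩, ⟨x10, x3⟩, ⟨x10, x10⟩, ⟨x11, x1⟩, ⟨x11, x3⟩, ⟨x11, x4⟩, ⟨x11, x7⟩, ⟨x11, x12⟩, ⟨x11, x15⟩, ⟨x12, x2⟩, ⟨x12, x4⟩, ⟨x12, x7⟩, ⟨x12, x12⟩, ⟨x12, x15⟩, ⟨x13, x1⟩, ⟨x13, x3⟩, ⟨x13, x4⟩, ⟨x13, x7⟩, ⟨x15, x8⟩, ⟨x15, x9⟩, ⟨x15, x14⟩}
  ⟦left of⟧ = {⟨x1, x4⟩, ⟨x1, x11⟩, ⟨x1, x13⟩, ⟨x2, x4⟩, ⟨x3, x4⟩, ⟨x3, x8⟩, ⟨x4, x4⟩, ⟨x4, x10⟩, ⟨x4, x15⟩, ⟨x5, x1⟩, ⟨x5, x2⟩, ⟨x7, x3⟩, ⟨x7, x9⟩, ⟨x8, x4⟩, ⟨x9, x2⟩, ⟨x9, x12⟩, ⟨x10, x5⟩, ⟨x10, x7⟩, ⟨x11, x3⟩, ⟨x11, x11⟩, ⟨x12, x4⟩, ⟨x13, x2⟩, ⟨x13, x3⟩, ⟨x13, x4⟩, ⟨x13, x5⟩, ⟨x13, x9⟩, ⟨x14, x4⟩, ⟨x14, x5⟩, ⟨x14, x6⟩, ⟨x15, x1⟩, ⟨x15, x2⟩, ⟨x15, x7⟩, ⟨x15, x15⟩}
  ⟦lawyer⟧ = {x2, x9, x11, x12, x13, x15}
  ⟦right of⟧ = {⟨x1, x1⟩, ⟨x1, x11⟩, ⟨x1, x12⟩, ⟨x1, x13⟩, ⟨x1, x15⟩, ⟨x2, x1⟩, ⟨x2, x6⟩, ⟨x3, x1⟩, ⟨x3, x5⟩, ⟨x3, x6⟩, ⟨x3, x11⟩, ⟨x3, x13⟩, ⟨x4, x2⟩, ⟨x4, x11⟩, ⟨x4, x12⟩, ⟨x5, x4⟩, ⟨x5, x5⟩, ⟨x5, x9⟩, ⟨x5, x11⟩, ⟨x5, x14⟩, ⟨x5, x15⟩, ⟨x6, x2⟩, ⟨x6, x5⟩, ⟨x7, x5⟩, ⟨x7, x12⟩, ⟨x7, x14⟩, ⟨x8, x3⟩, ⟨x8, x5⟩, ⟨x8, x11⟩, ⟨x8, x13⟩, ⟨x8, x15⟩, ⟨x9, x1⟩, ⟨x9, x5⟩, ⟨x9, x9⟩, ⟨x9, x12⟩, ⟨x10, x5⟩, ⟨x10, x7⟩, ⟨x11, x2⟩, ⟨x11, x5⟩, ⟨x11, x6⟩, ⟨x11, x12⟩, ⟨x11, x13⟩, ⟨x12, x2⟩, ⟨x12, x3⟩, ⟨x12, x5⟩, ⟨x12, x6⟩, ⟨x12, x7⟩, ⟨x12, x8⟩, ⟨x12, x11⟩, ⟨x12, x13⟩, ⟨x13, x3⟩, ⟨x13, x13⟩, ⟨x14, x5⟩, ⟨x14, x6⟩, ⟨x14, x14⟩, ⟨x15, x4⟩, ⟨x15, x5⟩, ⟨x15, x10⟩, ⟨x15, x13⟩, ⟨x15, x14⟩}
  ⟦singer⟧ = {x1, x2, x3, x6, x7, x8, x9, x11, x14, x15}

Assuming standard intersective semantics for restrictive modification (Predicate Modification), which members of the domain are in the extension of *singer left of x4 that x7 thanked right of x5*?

⟦left of x4⟧ = {x : ⟨x, x4⟩ ∈ ⟦left of⟧} = {x1, x2, x3, x4, x8, x12, x13, x14}
⟦that x7 thanked⟧ = {x : ⟨x7, x⟩ ∈ ⟦thanked⟧} = {x1, x2, x4, x5, x6, x8, x10, x11, x12, x14, x15}
⟦right of x5⟧ = {x : ⟨x, x5⟩ ∈ ⟦right of⟧} = {x3, x5, x6, x7, x8, x9, x10, x11, x12, x14, x15}
⟦singer⟧ = {x1, x2, x3, x6, x7, x8, x9, x11, x14, x15}
… ∩ ⟦left of x4⟧ = {x1, x2, x3, x6, x7, x8, x9, x11, x14, x15} ∩ {x1, x2, x3, x4, x8, x12, x13, x14} = {x1, x2, x3, x8, x14}
… ∩ ⟦that x7 thanked⟧ = {x1, x2, x3, x8, x14} ∩ {x1, x2, x4, x5, x6, x8, x10, x11, x12, x14, x15} = {x1, x2, x8, x14}
… ∩ ⟦right of x5⟧ = {x1, x2, x8, x14} ∩ {x3, x5, x6, x7, x8, x9, x10, x11, x12, x14, x15} = {x8, x14}
So ⟦singer left of x4 that x7 thanked right of x5⟧ = {x8, x14}.

{x8, x14}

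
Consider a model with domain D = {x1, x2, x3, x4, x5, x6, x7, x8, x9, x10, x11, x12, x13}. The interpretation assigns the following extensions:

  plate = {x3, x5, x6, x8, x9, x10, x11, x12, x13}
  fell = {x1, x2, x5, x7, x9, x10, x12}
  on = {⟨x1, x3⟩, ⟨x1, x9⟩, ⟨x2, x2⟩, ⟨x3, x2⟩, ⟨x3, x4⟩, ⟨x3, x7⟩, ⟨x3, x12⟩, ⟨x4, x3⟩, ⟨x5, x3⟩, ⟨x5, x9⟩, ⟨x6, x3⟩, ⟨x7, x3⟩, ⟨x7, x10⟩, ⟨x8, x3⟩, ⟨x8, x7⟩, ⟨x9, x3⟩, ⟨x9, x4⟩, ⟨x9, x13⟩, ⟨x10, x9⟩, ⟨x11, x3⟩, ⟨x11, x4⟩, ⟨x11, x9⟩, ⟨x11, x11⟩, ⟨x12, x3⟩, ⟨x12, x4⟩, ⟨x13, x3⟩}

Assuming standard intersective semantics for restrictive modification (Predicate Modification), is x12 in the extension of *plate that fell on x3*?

⟦that fell⟧ = ⟦fell⟧ = {x1, x2, x5, x7, x9, x10, x12}
⟦on x3⟧ = {x : ⟨x, x3⟩ ∈ ⟦on⟧} = {x1, x4, x5, x6, x7, x8, x9, x11, x12, x13}
⟦plate⟧ = {x3, x5, x6, x8, x9, x10, x11, x12, x13}
… ∩ ⟦that fell⟧ = {x3, x5, x6, x8, x9, x10, x11, x12, x13} ∩ {x1, x2, x5, x7, x9, x10, x12} = {x5, x9, x10, x12}
… ∩ ⟦on x3⟧ = {x5, x9, x10, x12} ∩ {x1, x4, x5, x6, x7, x8, x9, x11, x12, x13} = {x5, x9, x12}
⟦plate that fell on x3⟧ = {x5, x9, x12}; x12 ∈ this set.

yes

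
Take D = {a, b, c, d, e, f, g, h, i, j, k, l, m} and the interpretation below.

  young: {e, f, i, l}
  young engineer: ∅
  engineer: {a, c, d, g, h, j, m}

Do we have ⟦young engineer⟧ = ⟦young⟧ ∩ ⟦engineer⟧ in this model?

yes

⟦young⟧ ∩ ⟦engineer⟧ = {e, f, i, l} ∩ {a, c, d, g, h, j, m} = ∅
Observed ⟦young engineer⟧ = ∅.
These coincide, so the modifier is intersective here.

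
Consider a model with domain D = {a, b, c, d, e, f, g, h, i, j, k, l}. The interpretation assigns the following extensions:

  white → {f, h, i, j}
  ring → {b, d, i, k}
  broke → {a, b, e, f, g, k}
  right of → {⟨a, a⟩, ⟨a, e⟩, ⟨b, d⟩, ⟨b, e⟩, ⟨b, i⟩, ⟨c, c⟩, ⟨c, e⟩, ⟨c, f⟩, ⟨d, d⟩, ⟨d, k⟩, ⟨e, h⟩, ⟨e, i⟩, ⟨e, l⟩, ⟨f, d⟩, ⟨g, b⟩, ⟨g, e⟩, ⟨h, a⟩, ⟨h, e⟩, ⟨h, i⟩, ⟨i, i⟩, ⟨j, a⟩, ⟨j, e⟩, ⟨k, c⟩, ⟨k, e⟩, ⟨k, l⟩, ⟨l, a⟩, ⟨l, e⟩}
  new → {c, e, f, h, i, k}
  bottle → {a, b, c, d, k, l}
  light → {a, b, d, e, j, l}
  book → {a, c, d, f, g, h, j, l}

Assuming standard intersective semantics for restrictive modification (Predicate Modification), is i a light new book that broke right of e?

no

⟦that broke⟧ = ⟦broke⟧ = {a, b, e, f, g, k}
⟦right of e⟧ = {x : ⟨x, e⟩ ∈ ⟦right of⟧} = {a, b, c, g, h, j, k, l}
⟦book⟧ = {a, c, d, f, g, h, j, l}
… ∩ ⟦that broke⟧ = {a, c, d, f, g, h, j, l} ∩ {a, b, e, f, g, k} = {a, f, g}
… ∩ ⟦right of e⟧ = {a, f, g} ∩ {a, b, c, g, h, j, k, l} = {a, g}
… ∩ ⟦light⟧ = {a, g} ∩ {a, b, d, e, j, l} = {a}
… ∩ ⟦new⟧ = {a} ∩ {c, e, f, h, i, k} = ∅
⟦light new book that broke right of e⟧ = ∅; i ∉ this set.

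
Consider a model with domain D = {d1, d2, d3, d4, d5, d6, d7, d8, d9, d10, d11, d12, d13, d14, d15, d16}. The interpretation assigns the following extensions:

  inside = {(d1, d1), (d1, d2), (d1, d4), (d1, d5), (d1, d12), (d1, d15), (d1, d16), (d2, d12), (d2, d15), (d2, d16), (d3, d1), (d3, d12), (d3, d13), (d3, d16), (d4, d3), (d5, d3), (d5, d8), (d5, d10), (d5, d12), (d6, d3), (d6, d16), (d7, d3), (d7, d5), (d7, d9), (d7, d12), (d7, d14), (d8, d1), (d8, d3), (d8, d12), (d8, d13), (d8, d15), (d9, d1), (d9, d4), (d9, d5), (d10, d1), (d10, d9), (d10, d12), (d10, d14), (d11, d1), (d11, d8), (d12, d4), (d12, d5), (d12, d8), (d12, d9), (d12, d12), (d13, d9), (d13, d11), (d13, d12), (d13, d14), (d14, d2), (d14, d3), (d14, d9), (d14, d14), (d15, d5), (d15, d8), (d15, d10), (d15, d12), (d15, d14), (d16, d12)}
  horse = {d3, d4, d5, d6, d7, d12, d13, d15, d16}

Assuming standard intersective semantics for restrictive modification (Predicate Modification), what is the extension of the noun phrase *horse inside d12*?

{d3, d5, d7, d12, d13, d15, d16}

⟦inside d12⟧ = {x : ⟨x, d12⟩ ∈ ⟦inside⟧} = {d1, d2, d3, d5, d7, d8, d10, d12, d13, d15, d16}
⟦horse⟧ = {d3, d4, d5, d6, d7, d12, d13, d15, d16}
… ∩ ⟦inside d12⟧ = {d3, d4, d5, d6, d7, d12, d13, d15, d16} ∩ {d1, d2, d3, d5, d7, d8, d10, d12, d13, d15, d16} = {d3, d5, d7, d12, d13, d15, d16}
So ⟦horse inside d12⟧ = {d3, d5, d7, d12, d13, d15, d16}.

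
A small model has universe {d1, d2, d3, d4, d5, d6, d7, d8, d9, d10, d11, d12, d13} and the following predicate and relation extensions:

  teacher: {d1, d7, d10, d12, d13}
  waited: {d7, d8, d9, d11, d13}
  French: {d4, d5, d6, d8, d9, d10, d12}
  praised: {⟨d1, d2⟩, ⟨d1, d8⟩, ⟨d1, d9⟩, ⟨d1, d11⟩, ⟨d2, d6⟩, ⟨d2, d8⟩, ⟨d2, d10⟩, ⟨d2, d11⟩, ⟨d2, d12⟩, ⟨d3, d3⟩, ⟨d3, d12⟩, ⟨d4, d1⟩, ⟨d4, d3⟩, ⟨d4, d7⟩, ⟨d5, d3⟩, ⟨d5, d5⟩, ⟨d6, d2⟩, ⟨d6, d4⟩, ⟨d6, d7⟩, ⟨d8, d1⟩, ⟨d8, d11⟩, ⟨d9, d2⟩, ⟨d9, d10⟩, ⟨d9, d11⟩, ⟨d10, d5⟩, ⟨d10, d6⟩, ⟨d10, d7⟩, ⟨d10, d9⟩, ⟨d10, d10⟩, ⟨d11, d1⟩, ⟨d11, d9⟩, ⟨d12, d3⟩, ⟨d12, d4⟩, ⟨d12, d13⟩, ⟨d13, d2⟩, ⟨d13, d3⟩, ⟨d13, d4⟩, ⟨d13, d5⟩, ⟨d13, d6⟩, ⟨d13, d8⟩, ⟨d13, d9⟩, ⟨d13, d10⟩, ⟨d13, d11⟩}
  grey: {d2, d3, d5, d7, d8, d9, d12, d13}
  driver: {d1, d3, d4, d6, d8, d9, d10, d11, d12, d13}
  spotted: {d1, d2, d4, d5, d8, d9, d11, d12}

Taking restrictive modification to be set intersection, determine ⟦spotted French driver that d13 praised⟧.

⟦that d13 praised⟧ = {x : ⟨d13, x⟩ ∈ ⟦praised⟧} = {d2, d3, d4, d5, d6, d8, d9, d10, d11}
⟦driver⟧ = {d1, d3, d4, d6, d8, d9, d10, d11, d12, d13}
… ∩ ⟦that d13 praised⟧ = {d1, d3, d4, d6, d8, d9, d10, d11, d12, d13} ∩ {d2, d3, d4, d5, d6, d8, d9, d10, d11} = {d3, d4, d6, d8, d9, d10, d11}
… ∩ ⟦spotted⟧ = {d3, d4, d6, d8, d9, d10, d11} ∩ {d1, d2, d4, d5, d8, d9, d11, d12} = {d4, d8, d9, d11}
… ∩ ⟦French⟧ = {d4, d8, d9, d11} ∩ {d4, d5, d6, d8, d9, d10, d12} = {d4, d8, d9}
So ⟦spotted French driver that d13 praised⟧ = {d4, d8, d9}.

{d4, d8, d9}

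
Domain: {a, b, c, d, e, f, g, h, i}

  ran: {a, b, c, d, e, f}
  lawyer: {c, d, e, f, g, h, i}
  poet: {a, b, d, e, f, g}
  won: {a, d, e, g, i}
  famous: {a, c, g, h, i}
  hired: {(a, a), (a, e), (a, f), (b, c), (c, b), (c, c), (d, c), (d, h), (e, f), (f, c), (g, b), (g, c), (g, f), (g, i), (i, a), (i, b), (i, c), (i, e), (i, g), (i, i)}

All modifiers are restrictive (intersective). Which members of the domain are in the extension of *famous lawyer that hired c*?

⟦that hired c⟧ = {x : ⟨x, c⟩ ∈ ⟦hired⟧} = {b, c, d, f, g, i}
⟦lawyer⟧ = {c, d, e, f, g, h, i}
… ∩ ⟦that hired c⟧ = {c, d, e, f, g, h, i} ∩ {b, c, d, f, g, i} = {c, d, f, g, i}
… ∩ ⟦famous⟧ = {c, d, f, g, i} ∩ {a, c, g, h, i} = {c, g, i}
So ⟦famous lawyer that hired c⟧ = {c, g, i}.

{c, g, i}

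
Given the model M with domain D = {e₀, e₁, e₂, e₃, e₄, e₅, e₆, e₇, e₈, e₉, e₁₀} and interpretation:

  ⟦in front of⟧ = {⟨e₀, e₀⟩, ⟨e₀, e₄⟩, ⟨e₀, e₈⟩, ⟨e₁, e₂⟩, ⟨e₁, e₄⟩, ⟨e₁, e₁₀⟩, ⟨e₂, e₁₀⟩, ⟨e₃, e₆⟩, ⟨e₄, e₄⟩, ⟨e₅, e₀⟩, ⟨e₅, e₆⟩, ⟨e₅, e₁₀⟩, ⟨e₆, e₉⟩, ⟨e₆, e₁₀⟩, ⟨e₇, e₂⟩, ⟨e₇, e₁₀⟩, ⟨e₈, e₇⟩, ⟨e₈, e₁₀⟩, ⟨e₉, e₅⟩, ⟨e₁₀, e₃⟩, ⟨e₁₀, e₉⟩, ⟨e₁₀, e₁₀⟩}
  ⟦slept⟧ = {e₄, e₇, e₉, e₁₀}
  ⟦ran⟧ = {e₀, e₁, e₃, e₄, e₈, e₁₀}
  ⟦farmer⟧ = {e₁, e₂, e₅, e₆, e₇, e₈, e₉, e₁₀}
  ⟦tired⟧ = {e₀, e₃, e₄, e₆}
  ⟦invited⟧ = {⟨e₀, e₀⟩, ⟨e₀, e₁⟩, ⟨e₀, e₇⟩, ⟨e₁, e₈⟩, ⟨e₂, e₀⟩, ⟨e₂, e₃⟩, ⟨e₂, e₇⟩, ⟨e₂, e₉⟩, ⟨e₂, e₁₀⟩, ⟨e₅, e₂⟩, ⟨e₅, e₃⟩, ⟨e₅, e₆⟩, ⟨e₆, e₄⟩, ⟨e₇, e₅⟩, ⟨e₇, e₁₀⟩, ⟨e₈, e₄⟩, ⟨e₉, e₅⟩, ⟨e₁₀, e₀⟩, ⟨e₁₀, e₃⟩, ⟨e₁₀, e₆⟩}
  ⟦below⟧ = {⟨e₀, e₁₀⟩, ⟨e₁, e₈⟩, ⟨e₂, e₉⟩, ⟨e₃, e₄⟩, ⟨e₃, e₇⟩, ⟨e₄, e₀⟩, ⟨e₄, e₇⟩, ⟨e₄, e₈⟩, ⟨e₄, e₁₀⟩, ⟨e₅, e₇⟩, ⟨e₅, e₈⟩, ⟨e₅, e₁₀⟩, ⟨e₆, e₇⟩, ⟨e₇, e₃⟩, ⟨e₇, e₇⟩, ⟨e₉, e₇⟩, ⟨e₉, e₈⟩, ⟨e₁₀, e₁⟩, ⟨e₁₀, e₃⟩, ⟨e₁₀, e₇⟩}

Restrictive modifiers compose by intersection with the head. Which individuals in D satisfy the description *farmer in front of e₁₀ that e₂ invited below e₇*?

⟦in front of e₁₀⟧ = {x : ⟨x, e₁₀⟩ ∈ ⟦in front of⟧} = {e₁, e₂, e₅, e₆, e₇, e₈, e₁₀}
⟦that e₂ invited⟧ = {x : ⟨e₂, x⟩ ∈ ⟦invited⟧} = {e₀, e₃, e₇, e₉, e₁₀}
⟦below e₇⟧ = {x : ⟨x, e₇⟩ ∈ ⟦below⟧} = {e₃, e₄, e₅, e₆, e₇, e₉, e₁₀}
⟦farmer⟧ = {e₁, e₂, e₅, e₆, e₇, e₈, e₉, e₁₀}
… ∩ ⟦in front of e₁₀⟧ = {e₁, e₂, e₅, e₆, e₇, e₈, e₉, e₁₀} ∩ {e₁, e₂, e₅, e₆, e₇, e₈, e₁₀} = {e₁, e₂, e₅, e₆, e₇, e₈, e₁₀}
… ∩ ⟦that e₂ invited⟧ = {e₁, e₂, e₅, e₆, e₇, e₈, e₁₀} ∩ {e₀, e₃, e₇, e₉, e₁₀} = {e₇, e₁₀}
… ∩ ⟦below e₇⟧ = {e₇, e₁₀} ∩ {e₃, e₄, e₅, e₆, e₇, e₉, e₁₀} = {e₇, e₁₀}
So ⟦farmer in front of e₁₀ that e₂ invited below e₇⟧ = {e₇, e₁₀}.

{e₇, e₁₀}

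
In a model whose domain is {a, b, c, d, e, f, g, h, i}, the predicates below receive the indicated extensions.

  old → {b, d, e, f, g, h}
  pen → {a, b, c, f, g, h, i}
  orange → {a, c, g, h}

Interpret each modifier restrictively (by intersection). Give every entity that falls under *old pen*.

⟦pen⟧ = {a, b, c, f, g, h, i}
… ∩ ⟦old⟧ = {a, b, c, f, g, h, i} ∩ {b, d, e, f, g, h} = {b, f, g, h}
So ⟦old pen⟧ = {b, f, g, h}.

{b, f, g, h}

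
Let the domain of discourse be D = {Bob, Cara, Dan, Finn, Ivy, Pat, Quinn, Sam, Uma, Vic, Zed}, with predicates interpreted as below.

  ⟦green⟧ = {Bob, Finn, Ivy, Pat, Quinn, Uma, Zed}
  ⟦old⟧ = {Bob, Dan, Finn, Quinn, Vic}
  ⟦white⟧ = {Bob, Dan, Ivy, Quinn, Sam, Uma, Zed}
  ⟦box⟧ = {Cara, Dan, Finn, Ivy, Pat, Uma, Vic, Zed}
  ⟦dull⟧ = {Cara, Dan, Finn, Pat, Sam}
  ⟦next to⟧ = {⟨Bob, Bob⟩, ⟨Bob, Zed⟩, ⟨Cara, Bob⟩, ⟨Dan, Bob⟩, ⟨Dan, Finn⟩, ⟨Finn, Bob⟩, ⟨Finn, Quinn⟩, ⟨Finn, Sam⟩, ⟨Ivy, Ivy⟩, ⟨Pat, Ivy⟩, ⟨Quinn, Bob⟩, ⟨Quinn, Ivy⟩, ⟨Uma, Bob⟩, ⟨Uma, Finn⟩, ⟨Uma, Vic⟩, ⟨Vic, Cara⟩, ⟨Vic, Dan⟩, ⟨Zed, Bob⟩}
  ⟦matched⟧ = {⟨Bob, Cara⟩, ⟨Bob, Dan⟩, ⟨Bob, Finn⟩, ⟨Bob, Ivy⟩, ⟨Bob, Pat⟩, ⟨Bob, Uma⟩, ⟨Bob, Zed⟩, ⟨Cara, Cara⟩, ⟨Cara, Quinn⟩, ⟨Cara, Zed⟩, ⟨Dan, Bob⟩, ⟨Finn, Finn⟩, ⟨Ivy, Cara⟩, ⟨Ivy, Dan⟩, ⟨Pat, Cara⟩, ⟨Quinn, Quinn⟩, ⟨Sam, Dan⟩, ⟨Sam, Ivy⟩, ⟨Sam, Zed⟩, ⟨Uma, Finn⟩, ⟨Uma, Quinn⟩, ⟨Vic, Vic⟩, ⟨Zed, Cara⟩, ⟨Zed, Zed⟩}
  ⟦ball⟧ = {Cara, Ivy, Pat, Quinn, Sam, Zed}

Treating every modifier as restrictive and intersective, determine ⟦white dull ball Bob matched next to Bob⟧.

∅

⟦Bob matched⟧ = {x : ⟨Bob, x⟩ ∈ ⟦matched⟧} = {Cara, Dan, Finn, Ivy, Pat, Uma, Zed}
⟦next to Bob⟧ = {x : ⟨x, Bob⟩ ∈ ⟦next to⟧} = {Bob, Cara, Dan, Finn, Quinn, Uma, Zed}
⟦ball⟧ = {Cara, Ivy, Pat, Quinn, Sam, Zed}
… ∩ ⟦Bob matched⟧ = {Cara, Ivy, Pat, Quinn, Sam, Zed} ∩ {Cara, Dan, Finn, Ivy, Pat, Uma, Zed} = {Cara, Ivy, Pat, Zed}
… ∩ ⟦next to Bob⟧ = {Cara, Ivy, Pat, Zed} ∩ {Bob, Cara, Dan, Finn, Quinn, Uma, Zed} = {Cara, Zed}
… ∩ ⟦white⟧ = {Cara, Zed} ∩ {Bob, Dan, Ivy, Quinn, Sam, Uma, Zed} = {Zed}
… ∩ ⟦dull⟧ = {Zed} ∩ {Cara, Dan, Finn, Pat, Sam} = ∅
So ⟦white dull ball Bob matched next to Bob⟧ = ∅.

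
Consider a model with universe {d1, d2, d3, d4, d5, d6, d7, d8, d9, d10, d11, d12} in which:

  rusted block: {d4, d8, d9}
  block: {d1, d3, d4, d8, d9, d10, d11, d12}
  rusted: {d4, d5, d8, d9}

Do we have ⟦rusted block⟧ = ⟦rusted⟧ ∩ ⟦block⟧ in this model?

⟦rusted⟧ ∩ ⟦block⟧ = {d4, d5, d8, d9} ∩ {d1, d3, d4, d8, d9, d10, d11, d12} = {d4, d8, d9}
Observed ⟦rusted block⟧ = {d4, d8, d9}.
These coincide, so the modifier is intersective here.

yes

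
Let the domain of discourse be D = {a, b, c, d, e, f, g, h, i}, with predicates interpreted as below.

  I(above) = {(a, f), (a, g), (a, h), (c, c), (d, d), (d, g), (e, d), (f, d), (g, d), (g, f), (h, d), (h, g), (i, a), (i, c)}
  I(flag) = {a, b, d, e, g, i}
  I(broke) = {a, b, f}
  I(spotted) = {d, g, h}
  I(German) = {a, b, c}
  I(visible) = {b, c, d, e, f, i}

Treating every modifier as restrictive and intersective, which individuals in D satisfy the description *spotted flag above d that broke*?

∅

⟦above d⟧ = {x : ⟨x, d⟩ ∈ ⟦above⟧} = {d, e, f, g, h}
⟦that broke⟧ = ⟦broke⟧ = {a, b, f}
⟦flag⟧ = {a, b, d, e, g, i}
… ∩ ⟦above d⟧ = {a, b, d, e, g, i} ∩ {d, e, f, g, h} = {d, e, g}
… ∩ ⟦that broke⟧ = {d, e, g} ∩ {a, b, f} = ∅
… ∩ ⟦spotted⟧ = ∅ ∩ {d, g, h} = ∅
So ⟦spotted flag above d that broke⟧ = ∅.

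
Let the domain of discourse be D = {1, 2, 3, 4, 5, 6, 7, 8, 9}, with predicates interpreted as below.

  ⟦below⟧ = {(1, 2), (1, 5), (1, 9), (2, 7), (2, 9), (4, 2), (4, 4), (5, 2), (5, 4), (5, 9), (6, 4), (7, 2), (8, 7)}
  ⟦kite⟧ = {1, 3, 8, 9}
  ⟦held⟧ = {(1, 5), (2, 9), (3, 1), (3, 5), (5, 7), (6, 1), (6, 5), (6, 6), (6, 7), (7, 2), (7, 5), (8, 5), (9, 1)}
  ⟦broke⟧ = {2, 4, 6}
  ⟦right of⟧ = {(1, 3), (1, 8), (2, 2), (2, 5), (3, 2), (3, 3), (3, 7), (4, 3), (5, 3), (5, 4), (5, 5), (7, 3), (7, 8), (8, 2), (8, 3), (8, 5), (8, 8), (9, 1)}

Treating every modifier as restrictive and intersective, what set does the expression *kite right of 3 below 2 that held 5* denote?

⟦right of 3⟧ = {x : ⟨x, 3⟩ ∈ ⟦right of⟧} = {1, 3, 4, 5, 7, 8}
⟦below 2⟧ = {x : ⟨x, 2⟩ ∈ ⟦below⟧} = {1, 4, 5, 7}
⟦that held 5⟧ = {x : ⟨x, 5⟩ ∈ ⟦held⟧} = {1, 3, 6, 7, 8}
⟦kite⟧ = {1, 3, 8, 9}
… ∩ ⟦right of 3⟧ = {1, 3, 8, 9} ∩ {1, 3, 4, 5, 7, 8} = {1, 3, 8}
… ∩ ⟦below 2⟧ = {1, 3, 8} ∩ {1, 4, 5, 7} = {1}
… ∩ ⟦that held 5⟧ = {1} ∩ {1, 3, 6, 7, 8} = {1}
So ⟦kite right of 3 below 2 that held 5⟧ = {1}.

{1}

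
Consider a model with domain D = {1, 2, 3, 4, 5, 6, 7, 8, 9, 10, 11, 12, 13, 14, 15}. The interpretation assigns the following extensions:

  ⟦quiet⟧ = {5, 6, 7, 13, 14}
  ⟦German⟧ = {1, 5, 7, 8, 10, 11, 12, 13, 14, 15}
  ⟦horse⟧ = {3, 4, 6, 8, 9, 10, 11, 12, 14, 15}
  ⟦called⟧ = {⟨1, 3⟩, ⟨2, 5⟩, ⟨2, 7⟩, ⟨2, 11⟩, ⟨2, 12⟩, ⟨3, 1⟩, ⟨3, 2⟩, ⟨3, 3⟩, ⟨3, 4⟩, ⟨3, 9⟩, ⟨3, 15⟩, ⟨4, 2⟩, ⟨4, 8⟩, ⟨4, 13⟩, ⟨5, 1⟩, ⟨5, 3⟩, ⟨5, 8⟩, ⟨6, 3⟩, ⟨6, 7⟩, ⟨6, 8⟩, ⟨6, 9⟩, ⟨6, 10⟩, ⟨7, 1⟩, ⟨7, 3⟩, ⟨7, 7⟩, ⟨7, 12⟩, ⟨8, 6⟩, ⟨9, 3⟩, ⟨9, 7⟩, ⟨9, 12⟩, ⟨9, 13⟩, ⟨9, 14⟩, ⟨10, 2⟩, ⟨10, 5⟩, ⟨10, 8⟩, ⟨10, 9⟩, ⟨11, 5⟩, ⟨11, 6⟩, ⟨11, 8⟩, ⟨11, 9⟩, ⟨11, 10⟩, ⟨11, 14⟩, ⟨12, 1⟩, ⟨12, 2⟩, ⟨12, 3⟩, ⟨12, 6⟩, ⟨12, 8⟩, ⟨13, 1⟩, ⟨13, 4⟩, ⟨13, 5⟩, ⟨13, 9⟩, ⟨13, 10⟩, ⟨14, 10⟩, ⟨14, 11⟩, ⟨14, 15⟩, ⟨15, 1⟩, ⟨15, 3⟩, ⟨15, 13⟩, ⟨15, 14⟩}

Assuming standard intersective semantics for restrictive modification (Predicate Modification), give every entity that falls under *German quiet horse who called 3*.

⟦who called 3⟧ = {x : ⟨x, 3⟩ ∈ ⟦called⟧} = {1, 3, 5, 6, 7, 9, 12, 15}
⟦horse⟧ = {3, 4, 6, 8, 9, 10, 11, 12, 14, 15}
… ∩ ⟦who called 3⟧ = {3, 4, 6, 8, 9, 10, 11, 12, 14, 15} ∩ {1, 3, 5, 6, 7, 9, 12, 15} = {3, 6, 9, 12, 15}
… ∩ ⟦German⟧ = {3, 6, 9, 12, 15} ∩ {1, 5, 7, 8, 10, 11, 12, 13, 14, 15} = {12, 15}
… ∩ ⟦quiet⟧ = {12, 15} ∩ {5, 6, 7, 13, 14} = ∅
So ⟦German quiet horse who called 3⟧ = { }.

{ }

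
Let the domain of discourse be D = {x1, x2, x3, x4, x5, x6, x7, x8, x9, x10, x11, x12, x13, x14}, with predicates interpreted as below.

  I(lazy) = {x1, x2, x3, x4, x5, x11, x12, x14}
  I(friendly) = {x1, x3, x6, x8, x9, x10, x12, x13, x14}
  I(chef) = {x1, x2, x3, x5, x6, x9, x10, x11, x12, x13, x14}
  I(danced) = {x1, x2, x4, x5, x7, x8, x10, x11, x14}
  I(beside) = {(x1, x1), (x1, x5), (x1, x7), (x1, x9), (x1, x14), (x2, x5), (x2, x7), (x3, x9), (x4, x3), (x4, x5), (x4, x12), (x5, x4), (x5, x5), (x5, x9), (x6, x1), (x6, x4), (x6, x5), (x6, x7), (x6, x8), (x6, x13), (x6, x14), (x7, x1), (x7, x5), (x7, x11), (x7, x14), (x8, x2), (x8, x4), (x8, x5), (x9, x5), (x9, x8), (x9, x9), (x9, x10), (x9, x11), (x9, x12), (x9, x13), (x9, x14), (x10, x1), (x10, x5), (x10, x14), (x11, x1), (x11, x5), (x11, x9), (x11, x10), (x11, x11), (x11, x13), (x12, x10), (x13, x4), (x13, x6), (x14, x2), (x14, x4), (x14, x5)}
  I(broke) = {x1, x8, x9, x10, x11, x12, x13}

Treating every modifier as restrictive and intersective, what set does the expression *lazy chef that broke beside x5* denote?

{x1, x11}

⟦that broke⟧ = ⟦broke⟧ = {x1, x8, x9, x10, x11, x12, x13}
⟦beside x5⟧ = {x : ⟨x, x5⟩ ∈ ⟦beside⟧} = {x1, x2, x4, x5, x6, x7, x8, x9, x10, x11, x14}
⟦chef⟧ = {x1, x2, x3, x5, x6, x9, x10, x11, x12, x13, x14}
… ∩ ⟦that broke⟧ = {x1, x2, x3, x5, x6, x9, x10, x11, x12, x13, x14} ∩ {x1, x8, x9, x10, x11, x12, x13} = {x1, x9, x10, x11, x12, x13}
… ∩ ⟦beside x5⟧ = {x1, x9, x10, x11, x12, x13} ∩ {x1, x2, x4, x5, x6, x7, x8, x9, x10, x11, x14} = {x1, x9, x10, x11}
… ∩ ⟦lazy⟧ = {x1, x9, x10, x11} ∩ {x1, x2, x3, x4, x5, x11, x12, x14} = {x1, x11}
So ⟦lazy chef that broke beside x5⟧ = {x1, x11}.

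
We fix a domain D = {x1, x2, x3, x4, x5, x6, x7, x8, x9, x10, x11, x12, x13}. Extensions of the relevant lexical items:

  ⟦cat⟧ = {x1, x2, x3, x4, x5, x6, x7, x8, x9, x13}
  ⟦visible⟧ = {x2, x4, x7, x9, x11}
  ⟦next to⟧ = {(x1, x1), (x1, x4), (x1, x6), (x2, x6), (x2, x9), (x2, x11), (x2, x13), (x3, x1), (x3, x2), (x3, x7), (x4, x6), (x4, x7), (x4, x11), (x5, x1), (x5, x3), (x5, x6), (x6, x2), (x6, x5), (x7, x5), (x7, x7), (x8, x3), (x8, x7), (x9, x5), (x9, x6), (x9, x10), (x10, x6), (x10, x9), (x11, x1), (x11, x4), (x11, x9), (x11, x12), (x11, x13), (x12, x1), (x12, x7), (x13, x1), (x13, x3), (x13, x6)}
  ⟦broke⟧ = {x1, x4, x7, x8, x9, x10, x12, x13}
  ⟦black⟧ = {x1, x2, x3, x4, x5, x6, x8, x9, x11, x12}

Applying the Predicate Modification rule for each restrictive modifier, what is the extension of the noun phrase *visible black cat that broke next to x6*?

{x4, x9}

⟦that broke⟧ = ⟦broke⟧ = {x1, x4, x7, x8, x9, x10, x12, x13}
⟦next to x6⟧ = {x : ⟨x, x6⟩ ∈ ⟦next to⟧} = {x1, x2, x4, x5, x9, x10, x13}
⟦cat⟧ = {x1, x2, x3, x4, x5, x6, x7, x8, x9, x13}
… ∩ ⟦that broke⟧ = {x1, x2, x3, x4, x5, x6, x7, x8, x9, x13} ∩ {x1, x4, x7, x8, x9, x10, x12, x13} = {x1, x4, x7, x8, x9, x13}
… ∩ ⟦next to x6⟧ = {x1, x4, x7, x8, x9, x13} ∩ {x1, x2, x4, x5, x9, x10, x13} = {x1, x4, x9, x13}
… ∩ ⟦visible⟧ = {x1, x4, x9, x13} ∩ {x2, x4, x7, x9, x11} = {x4, x9}
… ∩ ⟦black⟧ = {x4, x9} ∩ {x1, x2, x3, x4, x5, x6, x8, x9, x11, x12} = {x4, x9}
So ⟦visible black cat that broke next to x6⟧ = {x4, x9}.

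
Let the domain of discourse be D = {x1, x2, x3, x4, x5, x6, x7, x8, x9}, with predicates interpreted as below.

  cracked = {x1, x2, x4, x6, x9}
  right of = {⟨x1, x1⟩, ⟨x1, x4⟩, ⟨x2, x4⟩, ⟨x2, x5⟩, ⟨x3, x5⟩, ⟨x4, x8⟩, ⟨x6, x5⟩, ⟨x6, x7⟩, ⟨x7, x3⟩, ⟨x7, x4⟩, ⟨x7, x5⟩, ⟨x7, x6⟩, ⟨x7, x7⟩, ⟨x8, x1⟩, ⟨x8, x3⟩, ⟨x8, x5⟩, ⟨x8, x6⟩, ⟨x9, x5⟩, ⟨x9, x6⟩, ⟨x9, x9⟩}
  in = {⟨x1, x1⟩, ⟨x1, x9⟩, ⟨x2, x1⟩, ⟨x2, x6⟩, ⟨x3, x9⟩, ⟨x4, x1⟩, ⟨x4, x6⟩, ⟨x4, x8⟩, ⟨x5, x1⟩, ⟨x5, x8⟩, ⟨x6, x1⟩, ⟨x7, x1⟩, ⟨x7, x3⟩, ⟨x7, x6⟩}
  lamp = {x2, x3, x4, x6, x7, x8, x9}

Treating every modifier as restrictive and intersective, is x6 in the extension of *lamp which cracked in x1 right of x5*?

yes

⟦which cracked⟧ = ⟦cracked⟧ = {x1, x2, x4, x6, x9}
⟦in x1⟧ = {x : ⟨x, x1⟩ ∈ ⟦in⟧} = {x1, x2, x4, x5, x6, x7}
⟦right of x5⟧ = {x : ⟨x, x5⟩ ∈ ⟦right of⟧} = {x2, x3, x6, x7, x8, x9}
⟦lamp⟧ = {x2, x3, x4, x6, x7, x8, x9}
… ∩ ⟦which cracked⟧ = {x2, x3, x4, x6, x7, x8, x9} ∩ {x1, x2, x4, x6, x9} = {x2, x4, x6, x9}
… ∩ ⟦in x1⟧ = {x2, x4, x6, x9} ∩ {x1, x2, x4, x5, x6, x7} = {x2, x4, x6}
… ∩ ⟦right of x5⟧ = {x2, x4, x6} ∩ {x2, x3, x6, x7, x8, x9} = {x2, x6}
⟦lamp which cracked in x1 right of x5⟧ = {x2, x6}; x6 ∈ this set.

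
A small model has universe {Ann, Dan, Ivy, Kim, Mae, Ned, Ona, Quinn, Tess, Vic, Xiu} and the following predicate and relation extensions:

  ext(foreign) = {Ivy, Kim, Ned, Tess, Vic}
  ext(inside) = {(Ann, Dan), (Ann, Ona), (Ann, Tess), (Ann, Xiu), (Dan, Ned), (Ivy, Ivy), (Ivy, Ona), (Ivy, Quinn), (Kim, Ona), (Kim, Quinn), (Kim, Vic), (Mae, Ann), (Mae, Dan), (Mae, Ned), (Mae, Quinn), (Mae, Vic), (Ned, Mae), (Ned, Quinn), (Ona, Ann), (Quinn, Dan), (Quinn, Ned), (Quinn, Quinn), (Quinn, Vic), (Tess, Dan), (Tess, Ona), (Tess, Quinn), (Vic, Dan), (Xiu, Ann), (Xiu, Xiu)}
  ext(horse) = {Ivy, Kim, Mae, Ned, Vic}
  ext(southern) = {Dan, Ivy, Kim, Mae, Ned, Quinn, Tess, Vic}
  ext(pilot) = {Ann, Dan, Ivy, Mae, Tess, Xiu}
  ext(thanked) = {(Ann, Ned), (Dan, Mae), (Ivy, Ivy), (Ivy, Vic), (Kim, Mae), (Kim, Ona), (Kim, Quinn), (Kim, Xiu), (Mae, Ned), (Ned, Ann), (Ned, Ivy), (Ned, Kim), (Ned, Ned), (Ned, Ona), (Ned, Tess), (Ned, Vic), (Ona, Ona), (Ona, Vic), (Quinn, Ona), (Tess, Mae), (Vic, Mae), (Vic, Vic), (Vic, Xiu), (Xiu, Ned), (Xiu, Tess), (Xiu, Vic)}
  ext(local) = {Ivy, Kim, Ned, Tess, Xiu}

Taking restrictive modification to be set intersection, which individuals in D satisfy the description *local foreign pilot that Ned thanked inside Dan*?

{Tess}

⟦that Ned thanked⟧ = {x : ⟨Ned, x⟩ ∈ ⟦thanked⟧} = {Ann, Ivy, Kim, Ned, Ona, Tess, Vic}
⟦inside Dan⟧ = {x : ⟨x, Dan⟩ ∈ ⟦inside⟧} = {Ann, Mae, Quinn, Tess, Vic}
⟦pilot⟧ = {Ann, Dan, Ivy, Mae, Tess, Xiu}
… ∩ ⟦that Ned thanked⟧ = {Ann, Dan, Ivy, Mae, Tess, Xiu} ∩ {Ann, Ivy, Kim, Ned, Ona, Tess, Vic} = {Ann, Ivy, Tess}
… ∩ ⟦inside Dan⟧ = {Ann, Ivy, Tess} ∩ {Ann, Mae, Quinn, Tess, Vic} = {Ann, Tess}
… ∩ ⟦local⟧ = {Ann, Tess} ∩ {Ivy, Kim, Ned, Tess, Xiu} = {Tess}
… ∩ ⟦foreign⟧ = {Tess} ∩ {Ivy, Kim, Ned, Tess, Vic} = {Tess}
So ⟦local foreign pilot that Ned thanked inside Dan⟧ = {Tess}.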